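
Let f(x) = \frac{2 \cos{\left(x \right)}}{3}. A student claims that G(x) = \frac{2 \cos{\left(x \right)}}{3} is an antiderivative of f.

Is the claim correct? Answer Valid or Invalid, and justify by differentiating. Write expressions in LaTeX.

d/dx[G] = - \frac{2 \sin{\left(x \right)}}{3}
d/dx[G] - f(x) = - \frac{2 \sin{\left(x \right)}}{3} - \frac{2 \cos{\left(x \right)}}{3} != 0.

Invalid: d/dx[G] - f = - \frac{2 \sin{\left(x \right)}}{3} - \frac{2 \cos{\left(x \right)}}{3}, which is not 0.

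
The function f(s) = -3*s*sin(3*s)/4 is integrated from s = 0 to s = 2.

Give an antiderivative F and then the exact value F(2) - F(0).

Antiderivative: F(s) = (3*s*cos(3*s) - sin(3*s))/12; value = -sin(6)/12 + cos(6)/2

Any candidate F(s) must reproduce f(s) exactly when differentiated.
F(s) = (3*s*cos(3*s) - sin(3*s))/12 is an antiderivative of f.
Check: d/ds[(3*s*cos(3*s) - sin(3*s))/12] = -3*s*sin(3*s)/4 = f(s).
F(2) = -sin(6)/12 + cos(6)/2; F(0) = 0.
Integral = F(2) - F(0) = -sin(6)/12 + cos(6)/2.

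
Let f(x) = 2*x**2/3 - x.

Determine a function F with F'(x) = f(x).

Integrate term by term and add the pieces.
Check: d/dx[2*x**3/9 - x**2/2] = 2*x**2/3 - x = f(x).

An antiderivative is F(x) = 2*x**3/9 - x**2/2.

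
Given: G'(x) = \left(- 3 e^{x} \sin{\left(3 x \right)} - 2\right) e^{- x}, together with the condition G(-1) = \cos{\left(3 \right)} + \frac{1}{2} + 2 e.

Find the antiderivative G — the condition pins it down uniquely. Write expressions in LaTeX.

G(x) = \frac{\left(2 e^{x} \cos{\left(3 x \right)} + e^{x} + 4\right) e^{- x}}{2}

A first test for any G(x): its x-derivative must equal the given G'(x).
A general antiderivative is \cos{\left(3 x \right)} + 2 e^{- x} + C.
The condition gives C = \cos{\left(3 \right)} + \frac{1}{2} + 2 e - (\cos{\left(3 \right)} + 2 e) = \frac{1}{2}.
So G(x) = \frac{\left(2 e^{x} \cos{\left(3 x \right)} + e^{x} + 4\right) e^{- x}}{2}.
Check: d/dx[\frac{\left(2 e^{x} \cos{\left(3 x \right)} + e^{x} + 4\right) e^{- x}}{2}] = \left(- 3 e^{x} \sin{\left(3 x \right)} - 2\right) e^{- x} = G'(x).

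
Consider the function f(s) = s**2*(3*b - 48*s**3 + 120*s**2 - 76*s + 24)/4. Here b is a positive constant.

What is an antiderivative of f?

A first test for any F(s): its s-derivative must equal f(s) identically.
Check: d/ds[-(-b*s**3 + 8*s**6 - 24*s**5 + 19*s**4 - 8*s**3 - 12)/4] = 3*b*s**2/4 - 12*s**5 + 30*s**4 - 19*s**3 + 6*s**2, which equals f(s).

An antiderivative is F(s) = -(-b*s**3 + 8*s**6 - 24*s**5 + 19*s**4 - 8*s**3 - 12)/4.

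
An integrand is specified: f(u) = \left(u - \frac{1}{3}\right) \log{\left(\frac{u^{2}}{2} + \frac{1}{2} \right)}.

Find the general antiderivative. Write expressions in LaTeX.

F(u) = \frac{u^{2} \log{\left(u^{2} + 1 \right)}}{2} - \frac{u^{2}}{2} - \frac{u^{2} \log{\left(2 \right)}}{2} - \frac{u \log{\left(u^{2} + 1 \right)}}{3} + \frac{u \log{\left(2 \right)}}{3} + \frac{2 u}{3} + \frac{\log{\left(u^{2} + 1 \right)}}{2} - \frac{2 \operatorname{atan}{\left(u \right)}}{3} + C

Since d/du undoes antidifferentiation here, F'(u) = f(u) is required of F(u).
Check: d/du[\frac{u^{2} \log{\left(u^{2} + 1 \right)}}{2} - \frac{u^{2}}{2} - \frac{u^{2} \log{\left(2 \right)}}{2} - \frac{u \log{\left(u^{2} + 1 \right)}}{3} + \frac{u \log{\left(2 \right)}}{3} + \frac{2 u}{3} + \frac{\log{\left(u^{2} + 1 \right)}}{2} - \frac{2 \operatorname{atan}{\left(u \right)}}{3}] = u \log{\left(u^{2} + 1 \right)} - u \log{\left(2 \right)} - \frac{\log{\left(u^{2} + 1 \right)}}{3} + \frac{\log{\left(2 \right)}}{3}, which equals f(u).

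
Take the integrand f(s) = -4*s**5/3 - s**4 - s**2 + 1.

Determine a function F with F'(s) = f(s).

The integrand splits into summands that can be handled one at a time.
Check: d/ds[-2*s**6/9 - s**5/5 - s**3/3 + s] = -4*s**5/3 - s**4 - s**2 + 1 = f(s).

An antiderivative is F(s) = -2*s**6/9 - s**5/5 - s**3/3 + s.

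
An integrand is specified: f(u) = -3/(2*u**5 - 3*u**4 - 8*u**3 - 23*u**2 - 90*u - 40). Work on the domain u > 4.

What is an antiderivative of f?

The denominator factors as (u - 4)*(u + 2)*(2*u + 1)*(u**2 + 5); partial fractions split f into directly integrable pieces: -(4*u + 1)/(189*(u**2 + 5)) + 16/(189*(2*u + 1)) - 1/(54*(u + 2)) - 1/(378*(u - 4)).
Check: d/du[-log(u - 4)/378 + 8*log(u + 1/2)/189 - log(u + 2)/54 - 2*log(u**2 + 5)/189 - sqrt(5)*atan(sqrt(5)*u/5)/945] = -3/(2*u**5 - 3*u**4 - 8*u**3 - 23*u**2 - 90*u - 40) = f(u).

An antiderivative is F(u) = -log(u - 4)/378 + 8*log(u + 1/2)/189 - log(u + 2)/54 - 2*log(u**2 + 5)/189 - sqrt(5)*atan(sqrt(5)*u/5)/945.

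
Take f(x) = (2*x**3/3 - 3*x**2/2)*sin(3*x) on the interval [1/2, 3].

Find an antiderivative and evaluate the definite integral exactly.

Antiderivative: F(x) = -2*x**3*cos(3*x)/9 + 2*x**2*sin(3*x)/9 + x**2*cos(3*x)/2 - x*sin(3*x)/3 + 4*x*cos(3*x)/27 - 4*sin(3*x)/81 - cos(3*x)/9; value = -13*cos(3/2)/216 + 13*sin(3/2)/81 + 77*sin(9)/81 - 7*cos(9)/6

Since d/dx undoes antidifferentiation here, F'(x) = f(x) is required of F(x).
F(x) = -2*x**3*cos(3*x)/9 + 2*x**2*sin(3*x)/9 + x**2*cos(3*x)/2 - x*sin(3*x)/3 + 4*x*cos(3*x)/27 - 4*sin(3*x)/81 - cos(3*x)/9 is an antiderivative of f.
Check: d/dx[-2*x**3*cos(3*x)/9 + 2*x**2*sin(3*x)/9 + x**2*cos(3*x)/2 - x*sin(3*x)/3 + 4*x*cos(3*x)/27 - 4*sin(3*x)/81 - cos(3*x)/9] = 2*x**3*sin(3*x)/3 - 3*x**2*sin(3*x)/2, which equals f(x).
F(3) = 77*sin(9)/81 - 7*cos(9)/6; F(1/2) = -13*sin(3/2)/81 + 13*cos(3/2)/216.
Integral = F(3) - F(1/2) = -13*cos(3/2)/216 + 13*sin(3/2)/81 + 77*sin(9)/81 - 7*cos(9)/6.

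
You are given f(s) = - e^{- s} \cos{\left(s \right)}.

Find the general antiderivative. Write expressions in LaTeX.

Whatever form F(s) takes, F'(s) = f(s) is non-negotiable.
Check: d/ds[- \frac{e^{- s} \sin{\left(s \right)}}{2} + \frac{e^{- s} \cos{\left(s \right)}}{2}] = - e^{- s} \cos{\left(s \right)} = f(s).

F(s) = - \frac{e^{- s} \sin{\left(s \right)}}{2} + \frac{e^{- s} \cos{\left(s \right)}}{2} + C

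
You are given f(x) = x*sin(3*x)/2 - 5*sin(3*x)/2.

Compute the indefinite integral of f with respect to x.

The integrand splits into summands that can be handled one at a time.
Check: d/dx[-x*cos(3*x)/6 + sin(3*x)/18 + 5*cos(3*x)/6] = x*sin(3*x)/2 - 5*sin(3*x)/2 = f(x).

F(x) = -x*cos(3*x)/6 + sin(3*x)/18 + 5*cos(3*x)/6 + C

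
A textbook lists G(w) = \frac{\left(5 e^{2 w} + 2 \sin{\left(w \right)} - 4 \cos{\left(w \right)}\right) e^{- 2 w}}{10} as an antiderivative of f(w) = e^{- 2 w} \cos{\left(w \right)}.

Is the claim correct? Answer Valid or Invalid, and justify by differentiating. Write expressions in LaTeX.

d/dw[G] = e^{- 2 w} \cos{\left(w \right)}
This equals f(w) exactly, so the claim holds.

Valid. The derivative of G reproduces f.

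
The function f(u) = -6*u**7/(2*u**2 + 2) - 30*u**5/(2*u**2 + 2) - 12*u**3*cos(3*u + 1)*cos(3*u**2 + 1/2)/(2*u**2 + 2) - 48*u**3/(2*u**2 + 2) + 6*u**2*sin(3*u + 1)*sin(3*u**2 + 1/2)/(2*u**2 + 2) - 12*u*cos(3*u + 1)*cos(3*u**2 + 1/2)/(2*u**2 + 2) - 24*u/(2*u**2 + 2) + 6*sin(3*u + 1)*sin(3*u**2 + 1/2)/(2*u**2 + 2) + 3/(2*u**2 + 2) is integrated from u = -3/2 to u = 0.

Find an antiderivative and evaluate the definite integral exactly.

The integrand splits into summands that can be handled one at a time.
F(u) = -(u**6 + 6*u**4 + 12*u**2 + 2*sin(3*u**2 + 1/2)*cos(3*u + 1) - 3*atan(u) + 8)/2 is an antiderivative of f.
Check: d/du[-(u**6 + 6*u**4 + 12*u**2 + 2*sin(3*u**2 + 1/2)*cos(3*u + 1) - 3*atan(u) + 8)/2] = (-6*u**7 - 30*u**5 - 12*u**3*cos(3*u + 1)*cos(3*u**2 + 1/2) - 48*u**3 + 6*u**2*sin(3*u + 1)*sin(3*u**2 + 1/2) - 12*u*cos(3*u + 1)*cos(3*u**2 + 1/2) - 24*u + 6*sin(3*u + 1)*sin(3*u**2 + 1/2) + 3)/(2*u**2 + 2), which equals f(u).
F(0) = -4 - sin(1/2)*cos(1); F(-3/2) = -4913/128 - 3*atan(3/2)/2 - sin(29/4)*cos(7/2).
Integral = F(0) - F(-3/2) = sin(29/4)*cos(7/2) - sin(1/2)*cos(1) + 3*atan(3/2)/2 + 4401/128.

Antiderivative: F(u) = -(u**6 + 6*u**4 + 12*u**2 + 2*sin(3*u**2 + 1/2)*cos(3*u + 1) - 3*atan(u) + 8)/2; value = sin(29/4)*cos(7/2) - sin(1/2)*cos(1) + 3*atan(3/2)/2 + 4401/128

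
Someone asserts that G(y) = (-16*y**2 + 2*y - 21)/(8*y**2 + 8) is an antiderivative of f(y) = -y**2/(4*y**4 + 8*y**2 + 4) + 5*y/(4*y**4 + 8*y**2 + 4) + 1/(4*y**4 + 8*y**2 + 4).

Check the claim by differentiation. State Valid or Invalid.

d/dy[G] = (-y**2 + 5*y + 1)/(4*y**4 + 8*y**2 + 4)
This equals f(y) exactly, so the claim holds.

Valid. The derivative of G reproduces f.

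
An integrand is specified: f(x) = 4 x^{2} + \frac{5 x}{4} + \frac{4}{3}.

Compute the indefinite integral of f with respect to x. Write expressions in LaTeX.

The integrand splits into summands that can be handled one at a time.
Check: d/dx[\frac{x \left(32 x^{2} + 15 x + 32\right)}{24}] = 4 x^{2} + \frac{5 x}{4} + \frac{4}{3} = f(x).

F(x) = \frac{x \left(32 x^{2} + 15 x + 32\right)}{24} + C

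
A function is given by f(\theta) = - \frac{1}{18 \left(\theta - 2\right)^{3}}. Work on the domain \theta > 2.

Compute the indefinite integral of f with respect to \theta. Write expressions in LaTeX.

F(\theta) = \frac{1}{36 \left(\theta - 2\right)^{2}} + C

A first test for any F(\theta): its \theta-derivative must equal f(\theta) identically.
Check: d/d\theta[\frac{1}{36 \left(\theta - 2\right)^{2}}] = - \frac{1}{18 \theta^{3} - 108 \theta^{2} + 216 \theta - 144}, which equals f(\theta).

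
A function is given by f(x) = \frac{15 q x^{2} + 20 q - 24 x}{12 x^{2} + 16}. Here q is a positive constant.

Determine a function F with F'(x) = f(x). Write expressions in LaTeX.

An antiderivative is F(x) = \frac{5 q x - 4 \log{\left(\frac{3 x^{2}}{2} + 2 \right)}}{4}.

Differentiate the proposed F(x) back; it has to land on f(x) exactly.
Check: d/dx[\frac{5 q x - 4 \log{\left(\frac{3 x^{2}}{2} + 2 \right)}}{4}] = \frac{15 q x^{2} + 20 q - 24 x}{12 x^{2} + 16} = f(x).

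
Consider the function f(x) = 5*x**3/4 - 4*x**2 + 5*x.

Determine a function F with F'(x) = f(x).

Integrate term by term and add the pieces.
Check: d/dx[5*x**4/16 - 4*x**3/3 + 5*x**2/2] = 5*x**3/4 - 4*x**2 + 5*x = f(x).

An antiderivative is F(x) = 5*x**4/16 - 4*x**3/3 + 5*x**2/2.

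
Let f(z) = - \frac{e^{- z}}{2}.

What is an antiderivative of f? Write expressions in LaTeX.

A first test for any F(z): its z-derivative must equal f(z) identically.
Check: d/dz[\frac{e^{- z}}{2}] = - \frac{e^{- z}}{2} = f(z).

An antiderivative is F(z) = \frac{e^{- z}}{2}.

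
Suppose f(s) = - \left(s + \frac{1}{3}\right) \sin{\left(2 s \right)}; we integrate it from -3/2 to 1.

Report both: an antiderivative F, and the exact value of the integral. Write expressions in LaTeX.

Antiderivative: F(s) = \frac{s \cos{\left(2 s \right)}}{2} - \frac{\sin{\left(2 s \right)}}{4} + \frac{\cos{\left(2 s \right)}}{6}; value = \frac{7 \cos{\left(3 \right)}}{12} + \frac{2 \cos{\left(2 \right)}}{3} - \frac{\sin{\left(2 \right)}}{4} - \frac{\sin{\left(3 \right)}}{4}

Since d/ds undoes antidifferentiation here, F'(s) = f(s) is required of F(s).
F(s) = \frac{s \cos{\left(2 s \right)}}{2} - \frac{\sin{\left(2 s \right)}}{4} + \frac{\cos{\left(2 s \right)}}{6} is an antiderivative of f.
Check: d/ds[\frac{s \cos{\left(2 s \right)}}{2} - \frac{\sin{\left(2 s \right)}}{4} + \frac{\cos{\left(2 s \right)}}{6}] = - s \sin{\left(2 s \right)} - \frac{\sin{\left(2 s \right)}}{3}, which equals f(s).
F(1) = \frac{2 \cos{\left(2 \right)}}{3} - \frac{\sin{\left(2 \right)}}{4}; F(-3/2) = \frac{\sin{\left(3 \right)}}{4} - \frac{7 \cos{\left(3 \right)}}{12}.
Integral = F(1) - F(-3/2) = \frac{7 \cos{\left(3 \right)}}{12} + \frac{2 \cos{\left(2 \right)}}{3} - \frac{\sin{\left(2 \right)}}{4} - \frac{\sin{\left(3 \right)}}{4}.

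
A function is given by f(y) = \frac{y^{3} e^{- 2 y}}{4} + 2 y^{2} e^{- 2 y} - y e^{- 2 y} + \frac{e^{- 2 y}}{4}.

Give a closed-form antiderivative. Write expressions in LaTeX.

An antiderivative is F(y) = \frac{\left(- 4 y^{3} - 38 y^{2} - 22 y - 15\right) e^{- 2 y}}{32}.

Recognize the product-rule pattern: f = u'v + uv' with u = - \frac{y^{3}}{8} - \frac{19 y^{2}}{16} - \frac{11 y}{16} - \frac{15}{32}, v = e^{- 2 y}, so integration by parts undoes it.
Check: d/dy[\frac{\left(- 4 y^{3} - 38 y^{2} - 22 y - 15\right) e^{- 2 y}}{32}] = \frac{\left(y^{3} + 8 y^{2} - 4 y + 1\right) e^{- 2 y}}{4}, which equals f(y).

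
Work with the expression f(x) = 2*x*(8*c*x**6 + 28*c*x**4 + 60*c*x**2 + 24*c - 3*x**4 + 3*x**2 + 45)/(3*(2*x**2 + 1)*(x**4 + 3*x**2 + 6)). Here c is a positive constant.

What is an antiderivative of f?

An antiderivative is F(x) = 4*c*x**2/3 + 3*log(x**2 + 1/2)/2 - log(x**4/2 + 3*x**2/2 + 3).

For F(x) to be correct the identity F'(x) - f(x) = 0 must hold.
Check: d/dx[4*c*x**2/3 + 3*log(x**2 + 1/2)/2 - log(x**4/2 + 3*x**2/2 + 3)] = (16*c*x**7 + 56*c*x**5 + 120*c*x**3 + 48*c*x - 6*x**5 + 6*x**3 + 90*x)/(6*x**6 + 21*x**4 + 45*x**2 + 18), which equals f(x).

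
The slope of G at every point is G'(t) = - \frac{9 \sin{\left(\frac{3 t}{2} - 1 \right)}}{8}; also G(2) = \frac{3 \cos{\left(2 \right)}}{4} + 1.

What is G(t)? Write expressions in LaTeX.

Check a candidate G(t) by differentiating: d/dt[G] must match the given G'(t).
A general antiderivative is \frac{3 \cos{\left(\frac{3 t}{2} - 1 \right)}}{4} + C.
The condition gives C = \frac{3 \cos{\left(2 \right)}}{4} + 1 - (\frac{3 \cos{\left(2 \right)}}{4}) = 1.
So G(t) = \frac{3 \cos{\left(\frac{3 t}{2} - 1 \right)}}{4} + 1.
Check: d/dt[\frac{3 \cos{\left(\frac{3 t}{2} - 1 \right)}}{4} + 1] = - \frac{9 \sin{\left(\frac{3 t}{2} - 1 \right)}}{8} = G'(t).

G(t) = \frac{3 \cos{\left(\frac{3 t}{2} - 1 \right)}}{4} + 1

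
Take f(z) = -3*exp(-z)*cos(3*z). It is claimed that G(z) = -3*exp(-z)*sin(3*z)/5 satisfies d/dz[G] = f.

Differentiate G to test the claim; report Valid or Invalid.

Invalid: d/dz[G] - f = (3*sin(3*z) + 6*cos(3*z))*exp(-z)/5, which is not 0.

d/dz[G] = (3*sin(3*z) - 9*cos(3*z))*exp(-z)/5
d/dz[G] - f(z) = (3*sin(3*z) + 6*cos(3*z))*exp(-z)/5 != 0.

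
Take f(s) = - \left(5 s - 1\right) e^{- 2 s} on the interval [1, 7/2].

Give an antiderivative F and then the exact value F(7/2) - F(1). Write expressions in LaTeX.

Antiderivative: F(s) = \frac{\left(10 s + 3\right) e^{- 2 s}}{4}; value = - \frac{13}{4 e^{2}} + \frac{19}{2 e^{7}}

f has the shape u'v + uv' for u = \frac{5 s}{2} + \frac{3}{4} and v = e^{- 2 s} — it is the derivative of the product u*v.
F(s) = \frac{\left(10 s + 3\right) e^{- 2 s}}{4} is an antiderivative of f.
Check: d/ds[\frac{\left(10 s + 3\right) e^{- 2 s}}{4}] = \left(1 - 5 s\right) e^{- 2 s}, which equals f(s).
F(7/2) = \frac{19}{2 e^{7}}; F(1) = \frac{13}{4 e^{2}}.
Integral = F(7/2) - F(1) = - \frac{13}{4 e^{2}} + \frac{19}{2 e^{7}}.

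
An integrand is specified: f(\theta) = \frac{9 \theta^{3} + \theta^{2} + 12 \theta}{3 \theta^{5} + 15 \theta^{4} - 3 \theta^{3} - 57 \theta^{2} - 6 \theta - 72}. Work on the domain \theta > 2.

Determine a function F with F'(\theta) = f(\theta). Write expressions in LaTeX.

An antiderivative is F(\theta) = \frac{340 \log{\left(\theta - 2 \right)} + 2754 \log{\left(\theta + 3 \right)} - 3040 \log{\left(\theta + 4 \right)} - 27 \log{\left(\theta^{2} + 1 \right)} + 12 \operatorname{atan}{\left(\theta \right)}}{1530}.

The denominator factors as 3 \left(\theta - 2\right) \left(\theta + 3\right) \left(\theta + 4\right) \left(\theta^{2} + 1\right); partial fractions split f into directly integrable pieces: - \frac{9 \theta - 2}{255 \left(\theta^{2} + 1\right)} - \frac{304}{153 \left(\theta + 4\right)} + \frac{9}{5 \left(\theta + 3\right)} + \frac{2}{9 \left(\theta - 2\right)}.
Check: d/d\theta[\frac{340 \log{\left(\theta - 2 \right)} + 2754 \log{\left(\theta + 3 \right)} - 3040 \log{\left(\theta + 4 \right)} - 27 \log{\left(\theta^{2} + 1 \right)} + 12 \operatorname{atan}{\left(\theta \right)}}{1530}] = \frac{9 \theta^{3} + \theta^{2} + 12 \theta}{3 \theta^{5} + 15 \theta^{4} - 3 \theta^{3} - 57 \theta^{2} - 6 \theta - 72} = f(\theta).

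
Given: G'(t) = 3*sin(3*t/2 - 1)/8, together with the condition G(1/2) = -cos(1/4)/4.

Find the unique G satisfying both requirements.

For G(t) to be correct, d/dt[G] must agree with the stated G'(t) identically.
A general antiderivative is -cos(3*t/2 - 1)/4 + C.
The condition gives C = -cos(1/4)/4 - (-cos(1/4)/4) = 0.
So G(t) = -cos(3*t/2 - 1)/4.
Check: d/dt[-cos(3*t/2 - 1)/4] = 3*sin(3*t/2 - 1)/8 = G'(t).

G(t) = -cos(3*t/2 - 1)/4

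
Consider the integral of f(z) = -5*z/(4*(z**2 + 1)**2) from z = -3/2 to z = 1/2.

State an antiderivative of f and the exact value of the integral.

Antiderivative: F(z) = 5/(8*z**2 + 8); value = 4/13

f matches the chain-rule pattern g'(h)*h' with inner function h(z) = 8*z**2 + 8; substituting u = h(z) collapses the integral.
F(z) = 5/(8*z**2 + 8) is an antiderivative of f.
Check: d/dz[5/(8*z**2 + 8)] = -5*z/(4*z**4 + 8*z**2 + 4), which equals f(z).
F(1/2) = 1/2; F(-3/2) = 5/26.
Integral = F(1/2) - F(-3/2) = 4/13.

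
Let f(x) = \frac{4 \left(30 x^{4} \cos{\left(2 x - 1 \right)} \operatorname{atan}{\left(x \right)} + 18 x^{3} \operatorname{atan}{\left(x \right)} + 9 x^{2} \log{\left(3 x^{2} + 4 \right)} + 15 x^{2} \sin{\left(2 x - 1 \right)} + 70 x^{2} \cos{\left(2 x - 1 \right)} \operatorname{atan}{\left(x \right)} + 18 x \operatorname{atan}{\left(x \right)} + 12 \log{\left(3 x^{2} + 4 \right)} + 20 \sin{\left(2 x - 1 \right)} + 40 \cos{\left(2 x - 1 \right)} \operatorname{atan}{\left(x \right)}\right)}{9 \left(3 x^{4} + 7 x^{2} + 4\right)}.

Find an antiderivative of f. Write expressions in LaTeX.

f has the shape u'v + uv' for u = \frac{4 \log{\left(3 x^{2} + 4 \right)}}{3} + \frac{20 \sin{\left(2 x - 1 \right)}}{9} and v = \operatorname{atan}{\left(x \right)} — it is the derivative of the product u*v.
Check: d/dx[\frac{4 \left(\log{\left(3 x^{2} + 4 \right)} + \frac{5 \sin{\left(2 x - 1 \right)}}{3}\right) \operatorname{atan}{\left(x \right)}}{3}] = \frac{120 x^{4} \cos{\left(2 x - 1 \right)} \operatorname{atan}{\left(x \right)} + 72 x^{3} \operatorname{atan}{\left(x \right)} + 36 x^{2} \log{\left(3 x^{2} + 4 \right)} + 60 x^{2} \sin{\left(2 x - 1 \right)} + 280 x^{2} \cos{\left(2 x - 1 \right)} \operatorname{atan}{\left(x \right)} + 72 x \operatorname{atan}{\left(x \right)} + 48 \log{\left(3 x^{2} + 4 \right)} + 80 \sin{\left(2 x - 1 \right)} + 160 \cos{\left(2 x - 1 \right)} \operatorname{atan}{\left(x \right)}}{27 x^{4} + 63 x^{2} + 36}, which equals f(x).

An antiderivative is F(x) = \frac{4 \left(\log{\left(3 x^{2} + 4 \right)} + \frac{5 \sin{\left(2 x - 1 \right)}}{3}\right) \operatorname{atan}{\left(x \right)}}{3}.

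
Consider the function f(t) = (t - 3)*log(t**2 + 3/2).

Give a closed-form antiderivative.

A candidate is checked by its d/dt: the result must match f(t).
Check: d/dt[(-2*t**2 + 2*t*(t - 6)*log(t**2 + 3/2) + 24*t + 3*log(t**2 + 3/2) - 12*sqrt(6)*atan(sqrt(6)*t/3))/4] = t*log(t**2 + 3/2) - 3*log(t**2 + 3/2), which equals f(t).

An antiderivative is F(t) = (-2*t**2 + 2*t*(t - 6)*log(t**2 + 3/2) + 24*t + 3*log(t**2 + 3/2) - 12*sqrt(6)*atan(sqrt(6)*t/3))/4.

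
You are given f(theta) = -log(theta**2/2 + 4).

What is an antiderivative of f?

An antiderivative is F(theta) = -theta*log(theta**2/2 + 4) + 2*theta - 4*sqrt(2)*atan(sqrt(2)*theta/4).

For F(theta) to be correct the identity F'(theta) - f(theta) = 0 must hold.
Check: d/dtheta[-theta*log(theta**2/2 + 4) + 2*theta - 4*sqrt(2)*atan(sqrt(2)*theta/4)] = -log(theta**2/2 + 4) = f(theta).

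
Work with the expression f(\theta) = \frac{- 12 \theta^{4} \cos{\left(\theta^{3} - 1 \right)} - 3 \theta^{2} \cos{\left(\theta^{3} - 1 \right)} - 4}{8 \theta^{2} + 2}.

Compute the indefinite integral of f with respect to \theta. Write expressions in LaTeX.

A first test for any F(\theta): its \theta-derivative must equal f(\theta) identically.
Check: d/d\theta[- \frac{\sin{\left(\theta^{3} - 1 \right)} + 2 \operatorname{atan}{\left(2 \theta \right)}}{2}] = \frac{- 12 \theta^{4} \cos{\left(\theta^{3} - 1 \right)} - 3 \theta^{2} \cos{\left(\theta^{3} - 1 \right)} - 4}{8 \theta^{2} + 2} = f(\theta).

F(\theta) = - \frac{\sin{\left(\theta^{3} - 1 \right)} + 2 \operatorname{atan}{\left(2 \theta \right)}}{2} + C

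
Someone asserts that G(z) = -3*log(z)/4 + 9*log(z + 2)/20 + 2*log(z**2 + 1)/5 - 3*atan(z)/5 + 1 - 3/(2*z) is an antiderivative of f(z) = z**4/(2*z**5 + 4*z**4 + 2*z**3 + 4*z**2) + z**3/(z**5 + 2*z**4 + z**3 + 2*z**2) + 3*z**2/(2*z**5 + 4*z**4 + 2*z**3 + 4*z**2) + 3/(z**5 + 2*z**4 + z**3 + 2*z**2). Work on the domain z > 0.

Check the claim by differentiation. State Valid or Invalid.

Valid - the claim checks out under differentiation.

d/dz[G] = (z**4 + 2*z**3 + 3*z**2 + 6)/(2*z**5 + 4*z**4 + 2*z**3 + 4*z**2)
This equals f(z) exactly, so the claim holds.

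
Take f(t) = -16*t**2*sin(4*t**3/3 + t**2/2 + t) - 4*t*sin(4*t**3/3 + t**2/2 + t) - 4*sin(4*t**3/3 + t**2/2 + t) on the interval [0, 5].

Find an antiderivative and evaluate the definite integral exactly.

f matches the chain-rule pattern g'(h)*h' with inner function h(t) = 4*t**3/3 + t**2/2 + t; substituting u = h(t) collapses the integral.
F(t) = 4*cos(4*t**3/3 + t**2/2 + t) is an antiderivative of f.
Check: d/dt[4*cos(4*t**3/3 + t**2/2 + t)] = -16*t**2*sin(4*t**3/3 + t**2/2 + t) - 4*t*sin(4*t**3/3 + t**2/2 + t) - 4*sin(4*t**3/3 + t**2/2 + t) = f(t).
F(5) = 4*cos(1105/6); F(0) = 4.
Integral = F(5) - F(0) = -4 + 4*cos(1105/6).

Antiderivative: F(t) = 4*cos(4*t**3/3 + t**2/2 + t); value = -4 + 4*cos(1105/6)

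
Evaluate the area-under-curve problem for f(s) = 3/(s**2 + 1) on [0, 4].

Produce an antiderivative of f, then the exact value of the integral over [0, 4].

Antiderivative: F(s) = 3*atan(s); value = 3*atan(4)

Recover f(s) by differentiating a candidate F(s); any mismatch rules it out.
F(s) = 3*atan(s) is an antiderivative of f.
Check: d/ds[3*atan(s)] = 3/(s**2 + 1) = f(s).
F(4) = 3*atan(4); F(0) = 0.
Integral = F(4) - F(0) = 3*atan(4).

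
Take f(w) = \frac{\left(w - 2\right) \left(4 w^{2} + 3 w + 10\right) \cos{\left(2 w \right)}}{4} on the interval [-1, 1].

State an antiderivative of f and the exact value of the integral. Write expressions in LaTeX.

Antiderivative: F(w) = \frac{w^{3} \sin{\left(2 w \right)}}{2} - \frac{5 w^{2} \sin{\left(2 w \right)}}{8} + \frac{3 w^{2} \cos{\left(2 w \right)}}{4} - \frac{w \sin{\left(2 w \right)}}{4} - \frac{5 w \cos{\left(2 w \right)}}{8} - \frac{35 \sin{\left(2 w \right)}}{16} - \frac{\cos{\left(2 w \right)}}{8}; value = - \frac{45 \sin{\left(2 \right)}}{8} - \frac{5 \cos{\left(2 \right)}}{4}

Check any antiderivative F(w) by computing F'(w) and comparing it with f(w).
F(w) = \frac{w^{3} \sin{\left(2 w \right)}}{2} - \frac{5 w^{2} \sin{\left(2 w \right)}}{8} + \frac{3 w^{2} \cos{\left(2 w \right)}}{4} - \frac{w \sin{\left(2 w \right)}}{4} - \frac{5 w \cos{\left(2 w \right)}}{8} - \frac{35 \sin{\left(2 w \right)}}{16} - \frac{\cos{\left(2 w \right)}}{8} is an antiderivative of f.
Check: d/dw[\frac{w^{3} \sin{\left(2 w \right)}}{2} - \frac{5 w^{2} \sin{\left(2 w \right)}}{8} + \frac{3 w^{2} \cos{\left(2 w \right)}}{4} - \frac{w \sin{\left(2 w \right)}}{4} - \frac{5 w \cos{\left(2 w \right)}}{8} - \frac{35 \sin{\left(2 w \right)}}{16} - \frac{\cos{\left(2 w \right)}}{8}] = w^{3} \cos{\left(2 w \right)} - \frac{5 w^{2} \cos{\left(2 w \right)}}{4} + w \cos{\left(2 w \right)} - 5 \cos{\left(2 w \right)}, which equals f(w).
F(1) = - \frac{41 \sin{\left(2 \right)}}{16}; F(-1) = \frac{5 \cos{\left(2 \right)}}{4} + \frac{49 \sin{\left(2 \right)}}{16}.
Integral = F(1) - F(-1) = - \frac{45 \sin{\left(2 \right)}}{8} - \frac{5 \cos{\left(2 \right)}}{4}.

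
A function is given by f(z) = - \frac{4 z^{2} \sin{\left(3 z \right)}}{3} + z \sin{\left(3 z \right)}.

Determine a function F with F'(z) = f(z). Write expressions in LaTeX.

The integrand splits into summands that can be handled one at a time.
Check: d/dz[\frac{36 z^{2} \cos{\left(3 z \right)} - 24 z \sin{\left(3 z \right)} - 27 z \cos{\left(3 z \right)} + 9 \sin{\left(3 z \right)} - 8 \cos{\left(3 z \right)}}{81}] = - \frac{4 z^{2} \sin{\left(3 z \right)}}{3} + z \sin{\left(3 z \right)} = f(z).

An antiderivative is F(z) = \frac{36 z^{2} \cos{\left(3 z \right)} - 24 z \sin{\left(3 z \right)} - 27 z \cos{\left(3 z \right)} + 9 \sin{\left(3 z \right)} - 8 \cos{\left(3 z \right)}}{81}.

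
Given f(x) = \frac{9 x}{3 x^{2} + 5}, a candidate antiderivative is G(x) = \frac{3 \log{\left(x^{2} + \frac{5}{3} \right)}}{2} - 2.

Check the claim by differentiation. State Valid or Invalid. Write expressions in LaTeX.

Valid. The derivative of G reproduces f.

d/dx[G] = \frac{9 x}{3 x^{2} + 5}
This equals f(x) exactly, so the claim holds.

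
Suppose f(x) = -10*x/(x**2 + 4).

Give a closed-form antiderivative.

f matches the chain-rule pattern g'(h)*h' with inner function h(x) = x**2 + 4; substituting u = h(x) collapses the integral.
Check: d/dx[-5*log(x**2 + 4)] = -10*x/(x**2 + 4) = f(x).

An antiderivative is F(x) = -5*log(x**2 + 4).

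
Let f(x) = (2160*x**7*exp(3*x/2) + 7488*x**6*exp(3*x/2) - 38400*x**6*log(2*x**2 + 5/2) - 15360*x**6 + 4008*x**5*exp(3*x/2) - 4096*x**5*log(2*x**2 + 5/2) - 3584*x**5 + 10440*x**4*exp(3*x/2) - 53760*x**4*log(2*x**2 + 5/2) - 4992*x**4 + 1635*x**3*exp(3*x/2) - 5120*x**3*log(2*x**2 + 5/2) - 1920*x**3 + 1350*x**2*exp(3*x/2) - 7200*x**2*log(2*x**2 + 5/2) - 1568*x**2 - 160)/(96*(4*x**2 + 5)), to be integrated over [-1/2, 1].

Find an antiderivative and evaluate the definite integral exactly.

Antiderivative: F(x) = x*(-48*x**3 + x**2*(3*exp(3*x/2) - 16*log(2*x**2 + 5/2))*(60*x**2 + 8*x + 15) - 48*x**2 - 16)/48; value = -83*log(9/2)/3 - 41/16 - 13*log(3)/12 + 13*exp(-3/4)/64 + 83*exp(3/2)/16

Any candidate F(x) must reproduce f(x) exactly when differentiated.
F(x) = x*(-48*x**3 + x**2*(3*exp(3*x/2) - 16*log(2*x**2 + 5/2))*(60*x**2 + 8*x + 15) - 48*x**2 - 16)/48 is an antiderivative of f.
Check: d/dx[x*(-48*x**3 + x**2*(3*exp(3*x/2) - 16*log(2*x**2 + 5/2))*(60*x**2 + 8*x + 15) - 48*x**2 - 16)/48] = (2160*x**7*exp(3*x/2) + 7488*x**6*exp(3*x/2) - 38400*x**6*log(2*x**2 + 5/2) - 15360*x**6 + 4008*x**5*exp(3*x/2) - 4096*x**5*log(2*x**2 + 5/2) - 3584*x**5 + 10440*x**4*exp(3*x/2) - 53760*x**4*log(2*x**2 + 5/2) - 4992*x**4 + 1635*x**3*exp(3*x/2) - 5120*x**3*log(2*x**2 + 5/2) - 1920*x**3 + 1350*x**2*exp(3*x/2) - 7200*x**2*log(2*x**2 + 5/2) - 1568*x**2 - 160)/(384*x**2 + 480), which equals f(x).
F(1) = -83*log(9/2)/3 - 7/3 + 83*exp(3/2)/16; F(-1/2) = -13*exp(-3/4)/64 + 11/48 + 13*log(3)/12.
Integral = F(1) - F(-1/2) = -83*log(9/2)/3 - 41/16 - 13*log(3)/12 + 13*exp(-3/4)/64 + 83*exp(3/2)/16.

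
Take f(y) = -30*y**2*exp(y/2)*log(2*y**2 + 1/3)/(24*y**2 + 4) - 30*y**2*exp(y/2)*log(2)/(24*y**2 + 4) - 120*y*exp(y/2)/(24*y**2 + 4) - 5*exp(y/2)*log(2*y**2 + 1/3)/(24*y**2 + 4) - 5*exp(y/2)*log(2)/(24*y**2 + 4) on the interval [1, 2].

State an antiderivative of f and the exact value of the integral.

Antiderivative: F(y) = -5*exp(y/2)*log(4*y**2 + 2/3)/2; value = -5*exp(1)*log(50/3)/2 + 5*exp(1/2)*log(14/3)/2

f has the shape u'v + uv' for u = -5*exp(y/2)/2 and v = log(4*y**2 + 2/3) — it is the derivative of the product u*v.
F(y) = -5*exp(y/2)*log(4*y**2 + 2/3)/2 is an antiderivative of f.
Check: d/dy[-5*exp(y/2)*log(4*y**2 + 2/3)/2] = (-30*y**2*exp(y/2)*log(2*y**2 + 1/3) - 30*y**2*exp(y/2)*log(2) - 120*y*exp(y/2) - 5*exp(y/2)*log(2*y**2 + 1/3) - 5*exp(y/2)*log(2))/(24*y**2 + 4), which equals f(y).
F(2) = -5*exp(1)*log(50/3)/2; F(1) = -5*exp(1/2)*log(14/3)/2.
Integral = F(2) - F(1) = -5*exp(1)*log(50/3)/2 + 5*exp(1/2)*log(14/3)/2.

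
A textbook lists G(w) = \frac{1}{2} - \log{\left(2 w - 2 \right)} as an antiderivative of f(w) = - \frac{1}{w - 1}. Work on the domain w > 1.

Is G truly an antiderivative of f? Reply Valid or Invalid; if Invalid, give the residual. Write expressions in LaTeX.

Valid. The derivative of G reproduces f.

d/dw[G] = - \frac{1}{w - 1}
This equals f(w) exactly, so the claim holds.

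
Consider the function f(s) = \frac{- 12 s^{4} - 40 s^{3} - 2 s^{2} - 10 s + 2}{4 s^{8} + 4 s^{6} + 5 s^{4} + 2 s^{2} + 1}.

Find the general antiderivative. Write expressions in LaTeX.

F(s) = \frac{2 s}{2 s^{4} + s^{2} + 1} + \frac{5}{2 s^{4} + s^{2} + 1} + C

Recognize the product-rule pattern: f = u'v + uv' with u = \frac{1}{2 s^{4} + s^{2} + 1}, v = 2 s + 5, so integration by parts undoes it.
Check: d/ds[\frac{2 s}{2 s^{4} + s^{2} + 1} + \frac{5}{2 s^{4} + s^{2} + 1}] = \frac{- 12 s^{4} - 40 s^{3} - 2 s^{2} - 10 s + 2}{4 s^{8} + 4 s^{6} + 5 s^{4} + 2 s^{2} + 1} = f(s).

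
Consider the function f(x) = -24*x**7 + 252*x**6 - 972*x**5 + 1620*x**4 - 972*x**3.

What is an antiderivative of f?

f matches the chain-rule pattern g'(h)*h' with inner function h(x) = -x**2 + 3*x; substituting u = h(x) collapses the integral.
Check: d/dx[-3*x**8 + 36*x**7 - 162*x**6 + 324*x**5 - 243*x**4] = -24*x**7 + 252*x**6 - 972*x**5 + 1620*x**4 - 972*x**3 = f(x).

An antiderivative is F(x) = -3*x**8 + 36*x**7 - 162*x**6 + 324*x**5 - 243*x**4.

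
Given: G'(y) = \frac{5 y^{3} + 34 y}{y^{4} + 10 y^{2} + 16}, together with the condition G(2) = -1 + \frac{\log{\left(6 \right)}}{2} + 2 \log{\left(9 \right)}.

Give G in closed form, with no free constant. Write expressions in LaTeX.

G(y) = \frac{\log{\left(\frac{y^{2}}{2} + 4 \right)}}{2} + 2 \log{\left(\frac{3 y^{2}}{2} + 3 \right)} - 1

For G(y) to be correct, d/dy[G] must agree with the stated G'(y) identically.
A general antiderivative is \frac{\log{\left(\frac{y^{2}}{2} + 4 \right)}}{2} + 2 \log{\left(\frac{3 y^{2}}{2} + 3 \right)} + C.
The condition gives C = -1 + \frac{\log{\left(6 \right)}}{2} + 2 \log{\left(9 \right)} - (\frac{\log{\left(6 \right)}}{2} + 2 \log{\left(9 \right)}) = -1.
So G(y) = \frac{\log{\left(\frac{y^{2}}{2} + 4 \right)}}{2} + 2 \log{\left(\frac{3 y^{2}}{2} + 3 \right)} - 1.
Check: d/dy[\frac{\log{\left(\frac{y^{2}}{2} + 4 \right)}}{2} + 2 \log{\left(\frac{3 y^{2}}{2} + 3 \right)} - 1] = \frac{5 y^{3} + 34 y}{y^{4} + 10 y^{2} + 16} = G'(y).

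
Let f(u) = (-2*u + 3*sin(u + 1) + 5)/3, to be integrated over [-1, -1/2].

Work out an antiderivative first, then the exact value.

Antiderivative: F(u) = (-u**2 + 5*u - 3*cos(u + 1) - 15)/3; value = 25/12 - cos(1/2)

Whatever form F(u) takes, F'(u) = f(u) is non-negotiable.
F(u) = (-u**2 + 5*u - 3*cos(u + 1) - 15)/3 is an antiderivative of f.
Check: d/du[(-u**2 + 5*u - 3*cos(u + 1) - 15)/3] = -2*u/3 + sin(u + 1) + 5/3, which equals f(u).
F(-1/2) = -71/12 - cos(1/2); F(-1) = -8.
Integral = F(-1/2) - F(-1) = 25/12 - cos(1/2).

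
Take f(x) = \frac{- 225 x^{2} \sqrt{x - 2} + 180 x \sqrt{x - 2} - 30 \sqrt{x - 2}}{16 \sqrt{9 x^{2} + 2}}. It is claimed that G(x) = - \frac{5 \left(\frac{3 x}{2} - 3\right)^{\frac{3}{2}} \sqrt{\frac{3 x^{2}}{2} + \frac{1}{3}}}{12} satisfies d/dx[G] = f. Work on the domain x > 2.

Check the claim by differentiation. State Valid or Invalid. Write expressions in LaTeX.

Invalid: d/dx[G] - f = \frac{225 x^{2} \sqrt{x - 2} \sqrt{9 x^{2} + 2} - 180 x \sqrt{x - 2} \sqrt{9 x^{2} + 2} + 30 \sqrt{x - 2} \sqrt{9 x^{2} + 2}}{288 x^{2} + 64}, which is not 0.

d/dx[G] = \frac{- 225 x^{2} \sqrt{x - 2} + 180 x \sqrt{x - 2} - 30 \sqrt{x - 2}}{32 \sqrt{9 x^{2} + 2}}
d/dx[G] - f(x) = \frac{225 x^{2} \sqrt{x - 2} \sqrt{9 x^{2} + 2} - 180 x \sqrt{x - 2} \sqrt{9 x^{2} + 2} + 30 \sqrt{x - 2} \sqrt{9 x^{2} + 2}}{288 x^{2} + 64} != 0.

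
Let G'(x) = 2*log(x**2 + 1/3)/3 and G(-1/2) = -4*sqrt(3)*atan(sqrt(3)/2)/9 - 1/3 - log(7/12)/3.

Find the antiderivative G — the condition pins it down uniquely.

G(x) = 2*x*log(x**2 + 1/3)/3 - 4*x/3 + 4*sqrt(3)*atan(sqrt(3)*x)/9 - 1

Differentiate the proposed G(x) back; it has to land on the given G'(x).
A general antiderivative is 2*x*log(x**2 + 1/3)/3 - 4*x/3 + 4*sqrt(3)*atan(sqrt(3)*x)/9 + C.
The condition gives C = -4*sqrt(3)*atan(sqrt(3)/2)/9 - 1/3 - log(7/12)/3 - (-4*sqrt(3)*atan(sqrt(3)/2)/9 - log(7/12)/3 + 2/3) = -1.
So G(x) = 2*x*log(x**2 + 1/3)/3 - 4*x/3 + 4*sqrt(3)*atan(sqrt(3)*x)/9 - 1.
Check: d/dx[2*x*log(x**2 + 1/3)/3 - 4*x/3 + 4*sqrt(3)*atan(sqrt(3)*x)/9 - 1] = 2*log(x**2 + 1/3)/3 = G'(x).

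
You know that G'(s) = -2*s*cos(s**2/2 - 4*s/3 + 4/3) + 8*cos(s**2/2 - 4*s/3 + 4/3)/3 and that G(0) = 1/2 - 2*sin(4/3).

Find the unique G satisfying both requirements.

The substitution u = s**2/2 - 4*s/3 + 4/3 works: G'(s) is exactly (dG/du)*(du/ds) for that inner function.
A general antiderivative is -2*sin(s**2/2 - 4*s/3 + 4/3) + C.
The condition gives C = 1/2 - 2*sin(4/3) - (-2*sin(4/3)) = 1/2.
So G(s) = -(4*sin(s**2/2 - 4*s/3 + 4/3) - 1)/2.
Check: d/ds[-(4*sin(s**2/2 - 4*s/3 + 4/3) - 1)/2] = -2*s*cos(s**2/2 - 4*s/3 + 4/3) + 8*cos(s**2/2 - 4*s/3 + 4/3)/3 = G'(s).

G(s) = -(4*sin(s**2/2 - 4*s/3 + 4/3) - 1)/2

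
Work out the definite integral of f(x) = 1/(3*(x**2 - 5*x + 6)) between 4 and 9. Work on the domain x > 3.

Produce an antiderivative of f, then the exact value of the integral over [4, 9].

Antiderivative: F(x) = (log(x - 3) - log(x - 2))/3; value = -log(7)/3 + log(2)/3 + log(6)/3

The denominator factors as 3*(x - 3)*(x - 2); partial fractions split f into directly integrable pieces: -1/(3*(x - 2)) + 1/(3*(x - 3)).
F(x) = (log(x - 3) - log(x - 2))/3 is an antiderivative of f.
Check: d/dx[(log(x - 3) - log(x - 2))/3] = 1/(3*x**2 - 15*x + 18), which equals f(x).
F(9) = -log(7)/3 + log(6)/3; F(4) = -log(2)/3.
Integral = F(9) - F(4) = -log(7)/3 + log(2)/3 + log(6)/3.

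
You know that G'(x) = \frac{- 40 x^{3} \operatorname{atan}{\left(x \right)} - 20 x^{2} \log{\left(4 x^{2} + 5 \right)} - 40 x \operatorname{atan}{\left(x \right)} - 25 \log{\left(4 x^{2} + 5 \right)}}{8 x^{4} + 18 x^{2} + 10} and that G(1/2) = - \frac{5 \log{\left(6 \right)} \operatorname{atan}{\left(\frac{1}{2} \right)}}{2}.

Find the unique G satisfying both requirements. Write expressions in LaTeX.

Recognize the product-rule pattern: G'(x) = u'v + uv' with u = - \frac{5 \operatorname{atan}{\left(x \right)}}{2}, v = \log{\left(4 x^{2} + 5 \right)}, so integration by parts undoes it.
A general antiderivative is - \frac{5 \log{\left(4 x^{2} + 5 \right)} \operatorname{atan}{\left(x \right)}}{2} + C.
The condition gives C = - \frac{5 \log{\left(6 \right)} \operatorname{atan}{\left(\frac{1}{2} \right)}}{2} - (- \frac{5 \log{\left(6 \right)} \operatorname{atan}{\left(\frac{1}{2} \right)}}{2}) = 0.
So G(x) = - \frac{5 \log{\left(4 x^{2} + 5 \right)} \operatorname{atan}{\left(x \right)}}{2}.
Check: d/dx[- \frac{5 \log{\left(4 x^{2} + 5 \right)} \operatorname{atan}{\left(x \right)}}{2}] = \frac{- 40 x^{3} \operatorname{atan}{\left(x \right)} - 20 x^{2} \log{\left(4 x^{2} + 5 \right)} - 40 x \operatorname{atan}{\left(x \right)} - 25 \log{\left(4 x^{2} + 5 \right)}}{8 x^{4} + 18 x^{2} + 10} = G'(x).

G(x) = - \frac{5 \log{\left(4 x^{2} + 5 \right)} \operatorname{atan}{\left(x \right)}}{2}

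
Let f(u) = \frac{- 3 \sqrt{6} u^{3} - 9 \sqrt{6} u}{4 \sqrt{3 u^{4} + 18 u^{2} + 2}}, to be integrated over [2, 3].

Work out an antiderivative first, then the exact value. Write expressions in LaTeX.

The substitution w = \frac{u^{4}}{2} + 3 u^{2} + \frac{1}{3} works: f is exactly (dF/dw)*(dw/du) for that inner function.
F(u) = - \frac{\sqrt{6} \sqrt{3 u^{4} + 18 u^{2} + 2}}{8} is an antiderivative of f.
Check: d/du[- \frac{\sqrt{6} \sqrt{3 u^{4} + 18 u^{2} + 2}}{8}] = \frac{- 3 \sqrt{6} u^{3} - 9 \sqrt{6} u}{4 \sqrt{3 u^{4} + 18 u^{2} + 2}} = f(u).
F(3) = - \frac{\sqrt{2442}}{8}; F(2) = - \frac{\sqrt{183}}{4}.
Integral = F(3) - F(2) = - \frac{\sqrt{2442}}{8} + \frac{\sqrt{183}}{4}.

Antiderivative: F(u) = - \frac{\sqrt{6} \sqrt{3 u^{4} + 18 u^{2} + 2}}{8}; value = - \frac{\sqrt{2442}}{8} + \frac{\sqrt{183}}{4}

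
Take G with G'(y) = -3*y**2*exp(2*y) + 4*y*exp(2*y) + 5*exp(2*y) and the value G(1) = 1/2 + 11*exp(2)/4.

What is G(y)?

G'(y) has the shape u'v + uv' for u = -3*y**2/2 + 7*y/2 + 3/4 and v = exp(2*y) — it is the derivative of the product u*v.
A general antiderivative is (-6*y**2 + 14*y + 3)*exp(2*y)/4 + C.
The condition gives C = 1/2 + 11*exp(2)/4 - (11*exp(2)/4) = 1/2.
So G(y) = -3*y**2*exp(2*y)/2 + 7*y*exp(2*y)/2 + 3*exp(2*y)/4 + 1/2.
Check: d/dy[-3*y**2*exp(2*y)/2 + 7*y*exp(2*y)/2 + 3*exp(2*y)/4 + 1/2] = -3*y**2*exp(2*y) + 4*y*exp(2*y) + 5*exp(2*y) = G'(y).

G(y) = -3*y**2*exp(2*y)/2 + 7*y*exp(2*y)/2 + 3*exp(2*y)/4 + 1/2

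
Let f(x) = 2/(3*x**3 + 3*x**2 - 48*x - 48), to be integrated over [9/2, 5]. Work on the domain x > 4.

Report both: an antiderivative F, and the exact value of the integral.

Factor the denominator (3*(x - 4)*(x + 1)*(x + 4)) and decompose: f = 1/(36*(x + 4)) - 2/(45*(x + 1)) + 1/(60*(x - 4)); each piece integrates to a log, atan, or power term.
F(x) = -(-3*log(x - 4) + 8*log(x + 1) - 5*log(x + 4))/180 is an antiderivative of f.
Check: d/dx[-(-3*log(x - 4) + 8*log(x + 1) - 5*log(x + 4))/180] = 2/(3*x**3 + 3*x**2 - 48*x - 48) = f(x).
F(5) = -2*log(6)/45 + log(9)/36; F(9/2) = -2*log(11/2)/45 - log(2)/60 + log(17/2)/36.
Integral = F(5) - F(9/2) = -2*log(6)/45 - log(17/2)/36 + log(2)/60 + log(9)/36 + 2*log(11/2)/45.

Antiderivative: F(x) = -(-3*log(x - 4) + 8*log(x + 1) - 5*log(x + 4))/180; value = -2*log(6)/45 - log(17/2)/36 + log(2)/60 + log(9)/36 + 2*log(11/2)/45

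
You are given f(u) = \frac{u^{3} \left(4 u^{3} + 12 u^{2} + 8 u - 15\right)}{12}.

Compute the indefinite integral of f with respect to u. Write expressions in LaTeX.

F(u) = \frac{u^{7}}{21} + \frac{u^{6}}{6} + \frac{2 u^{5}}{15} - \frac{5 u^{4}}{16} + C

Since d/du undoes antidifferentiation here, F'(u) = f(u) is required of F(u).
Check: d/du[\frac{u^{7}}{21} + \frac{u^{6}}{6} + \frac{2 u^{5}}{15} - \frac{5 u^{4}}{16}] = \frac{u^{6}}{3} + u^{5} + \frac{2 u^{4}}{3} - \frac{5 u^{3}}{4}, which equals f(u).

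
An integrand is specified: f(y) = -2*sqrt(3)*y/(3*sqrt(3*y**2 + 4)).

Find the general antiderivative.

F(y) = -2*sqrt(3)*sqrt(3*y**2 + 4)/9 + C

The substitution u = y**2 + 4/3 works: f is exactly (dF/du)*(du/dy) for that inner function.
Check: d/dy[-2*sqrt(3)*sqrt(3*y**2 + 4)/9] = -2*sqrt(3)*y/(3*sqrt(3*y**2 + 4)) = f(y).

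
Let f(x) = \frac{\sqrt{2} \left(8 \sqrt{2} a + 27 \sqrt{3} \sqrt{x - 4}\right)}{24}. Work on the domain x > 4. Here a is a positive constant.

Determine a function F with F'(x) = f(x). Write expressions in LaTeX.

A candidate is checked by its d/dx: the result must match f(x).
Check: d/dx[\frac{2 a x}{3} + \left(\frac{3 x}{2} - 6\right)^{\frac{3}{2}}] = \frac{\sqrt{2} \left(8 \sqrt{2} a + 27 \sqrt{3} \sqrt{x - 4}\right)}{24} = f(x).

An antiderivative is F(x) = \frac{2 a x}{3} + \left(\frac{3 x}{2} - 6\right)^{\frac{3}{2}}.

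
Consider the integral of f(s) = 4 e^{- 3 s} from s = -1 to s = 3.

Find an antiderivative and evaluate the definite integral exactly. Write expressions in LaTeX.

Whatever form F(s) takes, F'(s) = f(s) is non-negotiable.
F(s) = - \frac{4 e^{- 3 s}}{3} is an antiderivative of f.
Check: d/ds[- \frac{4 e^{- 3 s}}{3}] = 4 e^{- 3 s} = f(s).
F(3) = - \frac{4}{3 e^{9}}; F(-1) = - \frac{4 e^{3}}{3}.
Integral = F(3) - F(-1) = - \frac{4}{3 e^{9}} + \frac{4 e^{3}}{3}.

Antiderivative: F(s) = - \frac{4 e^{- 3 s}}{3}; value = - \frac{4}{3 e^{9}} + \frac{4 e^{3}}{3}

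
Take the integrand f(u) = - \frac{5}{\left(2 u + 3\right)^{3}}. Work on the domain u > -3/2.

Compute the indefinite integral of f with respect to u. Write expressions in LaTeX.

F(u) = \frac{5}{4 \left(2 u + 3\right)^{2}} + C

Recover f(u) by differentiating a candidate F(u); any mismatch rules it out.
Check: d/du[\frac{5}{4 \left(2 u + 3\right)^{2}}] = - \frac{5}{8 u^{3} + 36 u^{2} + 54 u + 27}, which equals f(u).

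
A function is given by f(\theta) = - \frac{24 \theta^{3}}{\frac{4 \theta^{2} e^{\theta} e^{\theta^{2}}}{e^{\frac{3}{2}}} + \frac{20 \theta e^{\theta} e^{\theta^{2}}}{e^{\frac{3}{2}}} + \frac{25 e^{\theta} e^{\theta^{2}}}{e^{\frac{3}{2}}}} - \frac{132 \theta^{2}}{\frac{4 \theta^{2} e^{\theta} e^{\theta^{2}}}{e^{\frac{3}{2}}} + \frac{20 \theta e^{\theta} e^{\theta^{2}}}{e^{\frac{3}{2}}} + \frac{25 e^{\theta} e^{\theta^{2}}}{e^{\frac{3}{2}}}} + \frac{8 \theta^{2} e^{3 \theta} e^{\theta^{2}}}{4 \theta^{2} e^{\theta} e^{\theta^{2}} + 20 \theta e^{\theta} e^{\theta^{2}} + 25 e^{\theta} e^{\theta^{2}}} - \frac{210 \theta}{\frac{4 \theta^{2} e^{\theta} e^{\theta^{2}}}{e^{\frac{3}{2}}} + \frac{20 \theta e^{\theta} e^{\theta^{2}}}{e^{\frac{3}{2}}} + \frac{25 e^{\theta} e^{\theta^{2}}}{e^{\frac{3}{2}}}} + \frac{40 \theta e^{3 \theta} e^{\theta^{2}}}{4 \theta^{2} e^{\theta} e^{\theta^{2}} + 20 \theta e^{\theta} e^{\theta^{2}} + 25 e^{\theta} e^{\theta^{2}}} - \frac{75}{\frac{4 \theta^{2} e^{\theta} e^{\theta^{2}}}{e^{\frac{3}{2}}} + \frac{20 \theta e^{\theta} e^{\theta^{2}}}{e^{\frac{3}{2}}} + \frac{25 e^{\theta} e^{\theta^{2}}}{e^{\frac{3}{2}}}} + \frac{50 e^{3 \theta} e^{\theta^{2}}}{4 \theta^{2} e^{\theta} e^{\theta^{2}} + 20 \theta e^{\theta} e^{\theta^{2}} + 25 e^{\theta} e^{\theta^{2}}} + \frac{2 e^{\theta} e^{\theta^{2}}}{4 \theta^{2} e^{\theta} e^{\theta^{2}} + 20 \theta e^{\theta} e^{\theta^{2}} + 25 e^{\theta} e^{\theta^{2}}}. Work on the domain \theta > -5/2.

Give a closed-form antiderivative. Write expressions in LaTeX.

The integrand splits into summands that can be handled one at a time.
Check: d/d\theta[e^{2 \theta} + 3 e^{- \theta^{2} - \theta + \frac{3}{2}} - \frac{1}{2 \theta + 5}] = \frac{- 24 \theta^{3} + \frac{8 \theta^{2} e^{3 \theta} e^{\theta^{2}}}{e^{\frac{3}{2}}} - 132 \theta^{2} + \frac{40 \theta e^{3 \theta} e^{\theta^{2}}}{e^{\frac{3}{2}}} - 210 \theta + \frac{50 e^{3 \theta} e^{\theta^{2}}}{e^{\frac{3}{2}}} + \frac{2 e^{\theta} e^{\theta^{2}}}{e^{\frac{3}{2}}} - 75}{\frac{4 \theta^{2} e^{\theta} e^{\theta^{2}}}{e^{\frac{3}{2}}} + \frac{20 \theta e^{\theta} e^{\theta^{2}}}{e^{\frac{3}{2}}} + \frac{25 e^{\theta} e^{\theta^{2}}}{e^{\frac{3}{2}}}}, which equals f(\theta).

An antiderivative is F(\theta) = e^{2 \theta} + 3 e^{- \theta^{2} - \theta + \frac{3}{2}} - \frac{1}{2 \theta + 5}.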